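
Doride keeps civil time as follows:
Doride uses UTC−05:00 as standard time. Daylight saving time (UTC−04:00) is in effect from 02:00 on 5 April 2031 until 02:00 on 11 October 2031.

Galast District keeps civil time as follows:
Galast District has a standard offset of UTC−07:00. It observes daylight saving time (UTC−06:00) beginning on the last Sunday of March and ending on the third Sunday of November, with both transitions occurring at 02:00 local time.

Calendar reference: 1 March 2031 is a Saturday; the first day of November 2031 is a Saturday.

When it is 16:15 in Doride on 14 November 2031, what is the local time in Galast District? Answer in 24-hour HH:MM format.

14 November 2031 does not fall between 5 April and 11 October, so daylight saving is not in effect and Doride is at UTC−05:00.
16:15 Doride + 5h = 21:15 UTC.
1 March 2031 is a Saturday, so Sundays fall on 2, 9, 16, 23, 30; the last is March 30.
1 November 2031 is a Saturday, so the first Sunday is November 2 and the third is November 16.
At the standard offset (UTC−07:00), 21:15 UTC − 7h = 14:15 Galast District standard time.
Daylight saving runs 30 March – 16 November; the standard-time date in Galast District, 14 November 2031, is inside that window, so Galast District is at UTC−06:00.
21:15 UTC − 6h = 15:15 Galast District.

15:15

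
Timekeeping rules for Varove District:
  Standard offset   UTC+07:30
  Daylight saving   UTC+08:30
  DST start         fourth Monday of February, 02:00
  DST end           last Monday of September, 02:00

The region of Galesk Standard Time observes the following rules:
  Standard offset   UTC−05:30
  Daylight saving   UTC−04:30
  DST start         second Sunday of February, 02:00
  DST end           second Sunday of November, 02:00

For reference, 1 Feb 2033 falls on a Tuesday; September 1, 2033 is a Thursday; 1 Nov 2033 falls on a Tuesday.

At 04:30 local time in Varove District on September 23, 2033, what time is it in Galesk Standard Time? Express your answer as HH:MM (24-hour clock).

1 February 2033 is a Tuesday, so the first Monday is February 7 and the fourth is February 28.
1 September 2033 is a Thursday, so Mondays fall on 5, 12, 19, 26; the last is September 26.
September 23, 2033 falls between 28 February and 26 September, so daylight saving is in effect and Varove District is at UTC+08:30.
04:30 Varove District − 8h30m = 20:00 UTC (rolling into the previous day, 22 September 2033).
1 February 2033 is a Tuesday, so the first Sunday is February 6 and the second is February 13.
1 November 2033 is a Tuesday, so the first Sunday is November 6 and the second is November 13.
At the standard offset (UTC−05:30), 20:00 UTC − 5h30m = 14:30 Galesk Standard Time standard time.
The standard-time date in Galesk Standard Time, September 22, 2033, falls between 13 February and 13 November, so daylight saving is in effect and Galesk Standard Time is at UTC−04:30.
20:00 UTC − 4h30m = 15:30 Galesk Standard Time.

15:30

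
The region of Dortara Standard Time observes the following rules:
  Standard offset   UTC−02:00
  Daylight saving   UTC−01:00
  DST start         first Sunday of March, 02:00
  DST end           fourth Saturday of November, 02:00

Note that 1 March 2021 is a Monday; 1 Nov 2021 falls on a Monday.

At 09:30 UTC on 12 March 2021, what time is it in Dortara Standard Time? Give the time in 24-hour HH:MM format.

08:30

1 March 2021 is a Monday, so the first Sunday is March 7.
1 November 2021 is a Monday, so the first Saturday is November 6 and the fourth is November 27.
At the standard offset (UTC−02:00), 09:30 UTC − 2h = 07:30 Dortara Standard Time standard time.
Daylight saving runs 7 March – 27 November; the standard-time date in Dortara Standard Time, 12 March 2021, is inside that window, so Dortara Standard Time is at UTC−01:00.
09:30 UTC − 1h = 08:30 local.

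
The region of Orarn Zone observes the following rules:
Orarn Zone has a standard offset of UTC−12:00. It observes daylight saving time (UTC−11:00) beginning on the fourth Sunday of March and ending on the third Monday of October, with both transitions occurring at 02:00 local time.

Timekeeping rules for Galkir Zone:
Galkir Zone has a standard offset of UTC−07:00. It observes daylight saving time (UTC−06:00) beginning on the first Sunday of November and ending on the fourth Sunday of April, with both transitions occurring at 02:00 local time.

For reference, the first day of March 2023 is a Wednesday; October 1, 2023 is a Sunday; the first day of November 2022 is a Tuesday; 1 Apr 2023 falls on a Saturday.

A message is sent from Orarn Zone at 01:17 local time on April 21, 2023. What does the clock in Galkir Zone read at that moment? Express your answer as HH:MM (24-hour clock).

1 March 2023 is a Wednesday, so the first Sunday is March 5 and the fourth is March 26.
1 October 2023 is a Sunday, so the first Monday is October 2 and the third is October 16.
April 21, 2023 falls between 26 March and 16 October, so daylight saving is in effect and Orarn Zone is at UTC−11:00.
01:17 Orarn Zone + 11h = 12:17 UTC.
1 November 2022 is a Tuesday, so the first Sunday is November 6.
1 April 2023 is a Saturday, so the first Sunday is April 2 and the fourth is April 23.
At the standard offset (UTC−07:00), 12:17 UTC − 7h = 05:17 Galkir Zone standard time.
Daylight saving runs 6 November 2022 – 23 April 2023; the standard-time date in Galkir Zone, April 21, 2023, is inside that window, so Galkir Zone is at UTC−06:00.
12:17 UTC − 6h = 06:17 Galkir Zone.

06:17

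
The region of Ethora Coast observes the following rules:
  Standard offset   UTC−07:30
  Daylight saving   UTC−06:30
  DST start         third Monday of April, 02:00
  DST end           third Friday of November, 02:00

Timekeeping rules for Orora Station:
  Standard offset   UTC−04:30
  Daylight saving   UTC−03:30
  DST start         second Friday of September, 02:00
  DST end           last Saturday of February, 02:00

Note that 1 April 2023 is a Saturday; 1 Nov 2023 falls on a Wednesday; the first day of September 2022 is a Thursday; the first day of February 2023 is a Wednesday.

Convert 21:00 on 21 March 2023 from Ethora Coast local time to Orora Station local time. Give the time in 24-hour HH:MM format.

00:00

1 April 2023 is a Saturday, so the first Monday is April 3 and the third is April 17.
1 November 2023 is a Wednesday, so the first Friday is November 3 and the third is November 17.
21 March 2023 is outside the daylight-saving period (17 April – 17 November), so Ethora Coast is on standard time, UTC−07:30.
21:00 Ethora Coast + 7h30m = 04:30 UTC (rolling into the next day, 22 March 2023).
1 September 2022 is a Thursday, so the first Friday is September 2 and the second is September 9.
1 February 2023 is a Wednesday, so Saturdays fall on 4, 11, 18, 25; the last is February 25.
At the standard offset (UTC−04:30), 04:30 UTC − 4h30m = 00:00 Orora Station standard time.
Daylight saving runs 9 September 2022 – 25 February 2023; the standard-time date in Orora Station, 22 March 2023, is outside that window, so Orora Station is on standard time at UTC−04:30.
04:30 UTC − 4h30m = 00:00 Orora Station.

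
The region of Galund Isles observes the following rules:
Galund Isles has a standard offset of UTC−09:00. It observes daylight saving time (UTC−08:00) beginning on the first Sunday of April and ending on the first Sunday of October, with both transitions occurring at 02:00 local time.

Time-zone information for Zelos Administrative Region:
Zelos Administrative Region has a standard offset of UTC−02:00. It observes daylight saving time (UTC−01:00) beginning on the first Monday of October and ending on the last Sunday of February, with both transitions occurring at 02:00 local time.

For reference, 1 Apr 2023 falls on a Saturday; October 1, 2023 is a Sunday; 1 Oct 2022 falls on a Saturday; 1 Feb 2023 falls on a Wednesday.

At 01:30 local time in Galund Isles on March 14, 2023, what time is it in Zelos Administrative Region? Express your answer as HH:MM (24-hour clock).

08:30

1 April 2023 is a Saturday, so the first Sunday is April 2.
1 October 2023 is a Sunday, so the first Sunday is October 1.
March 14, 2023 is outside the daylight-saving period (2 April – 1 October), so Galund Isles is on standard time, UTC−09:00.
01:30 Galund Isles + 9h = 10:30 UTC.
1 October 2022 is a Saturday, so the first Monday is October 3.
1 February 2023 is a Wednesday, so Sundays fall on 5, 12, 19, 26; the last is February 26.
At the standard offset (UTC−02:00), 10:30 UTC − 2h = 08:30 Zelos Administrative Region standard time.
The standard-time date in Zelos Administrative Region, March 14, 2023, does not fall between 3 October 2022 and 26 February 2023, so daylight saving is not in effect and Zelos Administrative Region is at UTC−02:00.
10:30 UTC − 2h = 08:30 Zelos Administrative Region.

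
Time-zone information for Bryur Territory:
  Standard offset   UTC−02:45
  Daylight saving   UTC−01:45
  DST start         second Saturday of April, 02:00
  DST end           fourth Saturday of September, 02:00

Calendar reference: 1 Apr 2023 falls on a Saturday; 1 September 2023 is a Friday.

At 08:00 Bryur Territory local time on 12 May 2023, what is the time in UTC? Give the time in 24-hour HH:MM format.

09:45

1 April 2023 is a Saturday, so the first Saturday is April 1 and the second is April 8.
1 September 2023 is a Friday, so the first Saturday is September 2 and the fourth is September 23.
Daylight saving runs 8 April – 23 September; 12 May 2023 is inside that window, so Bryur Territory is at UTC−01:45.
08:00 local + 1h45m = 09:45 UTC.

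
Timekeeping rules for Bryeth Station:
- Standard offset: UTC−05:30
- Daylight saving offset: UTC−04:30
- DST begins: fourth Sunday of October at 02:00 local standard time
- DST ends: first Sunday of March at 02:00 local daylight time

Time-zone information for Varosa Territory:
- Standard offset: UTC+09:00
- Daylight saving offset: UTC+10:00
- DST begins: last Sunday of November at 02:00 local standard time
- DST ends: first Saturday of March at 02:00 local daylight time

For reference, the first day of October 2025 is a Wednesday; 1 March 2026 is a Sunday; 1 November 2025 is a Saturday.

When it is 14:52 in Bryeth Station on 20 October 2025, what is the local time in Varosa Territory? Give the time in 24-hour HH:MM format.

05:22

1 October 2025 is a Wednesday, so the first Sunday is October 5 and the fourth is October 26.
1 March 2026 is a Sunday, so the first Sunday is March 1.
Daylight saving runs 26 October 2025 – 1 March 2026; 20 October 2025 is outside that window, so Bryeth Station is on standard time at UTC−05:30.
14:52 Bryeth Station + 5h30m = 20:22 UTC.
1 November 2025 is a Saturday, so Sundays fall on 2, 9, 16, 23, 30; the last is November 30.
1 March 2026 is a Sunday, so the first Saturday is March 7.
At the standard offset (UTC+09:00), 20:22 UTC + 9h = 05:22 Varosa Territory standard time (rolling into the next day, 21 October 2025).
The standard-time date in Varosa Territory, 21 October 2025, is outside the daylight-saving period (30 November 2025 – 7 March 2026), so Varosa Territory is on standard time, UTC+09:00.
20:22 UTC + 9h = 05:22 Varosa Territory (rolling into the next day, 21 October 2025).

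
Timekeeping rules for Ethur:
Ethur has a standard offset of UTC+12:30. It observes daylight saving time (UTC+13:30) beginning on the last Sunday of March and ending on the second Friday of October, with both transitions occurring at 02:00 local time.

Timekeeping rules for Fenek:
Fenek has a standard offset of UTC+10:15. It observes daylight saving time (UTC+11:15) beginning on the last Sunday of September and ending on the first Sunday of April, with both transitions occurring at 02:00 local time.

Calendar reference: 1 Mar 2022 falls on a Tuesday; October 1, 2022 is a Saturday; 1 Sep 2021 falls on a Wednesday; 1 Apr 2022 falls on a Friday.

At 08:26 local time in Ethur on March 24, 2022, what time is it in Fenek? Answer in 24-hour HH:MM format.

1 March 2022 is a Tuesday, so Sundays fall on 6, 13, 20, 27; the last is March 27.
1 October 2022 is a Saturday, so the first Friday is October 7 and the second is October 14.
Daylight saving runs 27 March – 14 October; March 24, 2022 is outside that window, so Ethur is on standard time at UTC+12:30.
08:26 Ethur − 12h30m = 19:56 UTC (rolling into the previous day, 23 March 2022).
1 September 2021 is a Wednesday, so Sundays fall on 5, 12, 19, 26; the last is September 26.
1 April 2022 is a Friday, so the first Sunday is April 3.
At the standard offset (UTC+10:15), 19:56 UTC + 10h15m = 06:11 Fenek standard time (rolling into the next day, 24 March 2022).
Daylight saving runs 26 September 2021 – 3 April 2022; the standard-time date in Fenek, March 24, 2022, is inside that window, so Fenek is at UTC+11:15.
19:56 UTC + 11h15m = 07:11 Fenek (rolling into the next day, 24 March 2022).

07:11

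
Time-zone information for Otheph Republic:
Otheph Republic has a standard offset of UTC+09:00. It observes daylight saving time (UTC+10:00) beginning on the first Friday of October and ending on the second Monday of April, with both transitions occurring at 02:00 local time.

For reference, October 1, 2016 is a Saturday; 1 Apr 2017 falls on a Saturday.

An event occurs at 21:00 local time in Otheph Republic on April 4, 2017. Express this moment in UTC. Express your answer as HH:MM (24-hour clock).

11:00

1 October 2016 is a Saturday, so the first Friday is October 7.
1 April 2017 is a Saturday, so the first Monday is April 3 and the second is April 10.
April 4, 2017 lies within the daylight-saving period (7 October 2016 – 10 April 2017), so Otheph Republic is on daylight time, UTC+10:00.
21:00 local − 10h = 11:00 UTC.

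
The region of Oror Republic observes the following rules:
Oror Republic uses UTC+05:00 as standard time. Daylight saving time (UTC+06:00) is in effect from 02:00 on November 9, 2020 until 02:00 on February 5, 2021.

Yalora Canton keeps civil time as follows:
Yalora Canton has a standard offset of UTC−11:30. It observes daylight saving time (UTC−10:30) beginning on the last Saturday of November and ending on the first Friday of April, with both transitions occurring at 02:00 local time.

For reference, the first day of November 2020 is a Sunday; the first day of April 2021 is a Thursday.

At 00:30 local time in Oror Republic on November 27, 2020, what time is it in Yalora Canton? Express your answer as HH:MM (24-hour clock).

07:00

November 27, 2020 falls between 9 November 2020 and 5 February 2021, so daylight saving is in effect and Oror Republic is at UTC+06:00.
00:30 Oror Republic − 6h = 18:30 UTC (rolling into the previous day, 26 November 2020).
1 November 2020 is a Sunday, so Saturdays fall on 7, 14, 21, 28; the last is November 28.
1 April 2021 is a Thursday, so the first Friday is April 2.
At the standard offset (UTC−11:30), 18:30 UTC − 11h30m = 07:00 Yalora Canton standard time.
The standard-time date in Yalora Canton, November 26, 2020, does not fall between 28 November 2020 and 2 April 2021, so daylight saving is not in effect and Yalora Canton is at UTC−11:30.
18:30 UTC − 11h30m = 07:00 Yalora Canton.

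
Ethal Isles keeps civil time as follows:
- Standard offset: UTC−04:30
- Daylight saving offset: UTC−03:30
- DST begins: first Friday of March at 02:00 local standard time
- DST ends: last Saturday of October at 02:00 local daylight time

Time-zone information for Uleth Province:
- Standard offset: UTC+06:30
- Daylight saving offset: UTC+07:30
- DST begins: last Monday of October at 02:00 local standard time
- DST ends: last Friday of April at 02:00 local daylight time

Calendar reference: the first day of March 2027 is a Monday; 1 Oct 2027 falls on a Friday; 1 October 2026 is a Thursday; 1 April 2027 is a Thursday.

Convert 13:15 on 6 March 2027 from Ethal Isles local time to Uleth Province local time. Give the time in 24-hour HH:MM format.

1 March 2027 is a Monday, so the first Friday is March 5.
1 October 2027 is a Friday, so Saturdays fall on 2, 9, 16, 23, 30; the last is October 30.
Daylight saving runs 5 March – 30 October; 6 March 2027 is inside that window, so Ethal Isles is at UTC−03:30.
13:15 Ethal Isles + 3h30m = 16:45 UTC.
1 October 2026 is a Thursday, so Mondays fall on 5, 12, 19, 26; the last is October 26.
1 April 2027 is a Thursday, so Fridays fall on 2, 9, 16, 23, 30; the last is April 30.
At the standard offset (UTC+06:30), 16:45 UTC + 6h30m = 23:15 Uleth Province standard time.
The standard-time date in Uleth Province, 6 March 2027, falls between 26 October 2026 and 30 April 2027, so daylight saving is in effect and Uleth Province is at UTC+07:30.
16:45 UTC + 7h30m = 00:15 Uleth Province (rolling into the next day, 7 March 2027).

00:15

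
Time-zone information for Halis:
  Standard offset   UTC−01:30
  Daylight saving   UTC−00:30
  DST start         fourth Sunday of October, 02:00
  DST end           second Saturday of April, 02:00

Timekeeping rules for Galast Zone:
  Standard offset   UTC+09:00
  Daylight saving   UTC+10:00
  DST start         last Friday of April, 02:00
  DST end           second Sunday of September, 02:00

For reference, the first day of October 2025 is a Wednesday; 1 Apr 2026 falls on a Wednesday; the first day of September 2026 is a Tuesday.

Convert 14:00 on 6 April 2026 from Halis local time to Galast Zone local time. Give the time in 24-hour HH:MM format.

1 October 2025 is a Wednesday, so the first Sunday is October 5 and the fourth is October 26.
1 April 2026 is a Wednesday, so the first Saturday is April 4 and the second is April 11.
6 April 2026 lies within the daylight-saving period (26 October 2025 – 11 April 2026), so Halis is on daylight time, UTC−00:30.
14:00 Halis + 0h30m = 14:30 UTC.
1 April 2026 is a Wednesday, so Fridays fall on 3, 10, 17, 24; the last is April 24.
1 September 2026 is a Tuesday, so the first Sunday is September 6 and the second is September 13.
At the standard offset (UTC+09:00), 14:30 UTC + 9h = 23:30 Galast Zone standard time.
The standard-time date in Galast Zone, 6 April 2026, does not fall between 24 April and 13 September, so daylight saving is not in effect and Galast Zone is at UTC+09:00.
14:30 UTC + 9h = 23:30 Galast Zone.

23:30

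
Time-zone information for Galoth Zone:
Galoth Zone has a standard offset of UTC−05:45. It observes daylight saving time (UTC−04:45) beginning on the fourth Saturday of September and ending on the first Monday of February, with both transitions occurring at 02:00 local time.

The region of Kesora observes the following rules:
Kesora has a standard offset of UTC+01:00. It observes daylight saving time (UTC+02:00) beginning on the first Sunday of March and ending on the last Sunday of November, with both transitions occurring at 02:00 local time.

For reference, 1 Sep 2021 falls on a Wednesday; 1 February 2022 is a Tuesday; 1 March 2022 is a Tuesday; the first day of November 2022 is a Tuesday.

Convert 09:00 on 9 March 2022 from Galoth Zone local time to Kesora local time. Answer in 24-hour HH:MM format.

1 September 2021 is a Wednesday, so the first Saturday is September 4 and the fourth is September 25.
1 February 2022 is a Tuesday, so the first Monday is February 7.
Daylight saving runs 25 September 2021 – 7 February 2022; 9 March 2022 is outside that window, so Galoth Zone is on standard time at UTC−05:45.
09:00 Galoth Zone + 5h45m = 14:45 UTC.
1 March 2022 is a Tuesday, so the first Sunday is March 6.
1 November 2022 is a Tuesday, so Sundays fall on 6, 13, 20, 27; the last is November 27.
At the standard offset (UTC+01:00), 14:45 UTC + 1h = 15:45 Kesora standard time.
The standard-time date in Kesora, 9 March 2022, lies within the daylight-saving period (6 March – 27 November), so Kesora is on daylight time, UTC+02:00.
14:45 UTC + 2h = 16:45 Kesora.

16:45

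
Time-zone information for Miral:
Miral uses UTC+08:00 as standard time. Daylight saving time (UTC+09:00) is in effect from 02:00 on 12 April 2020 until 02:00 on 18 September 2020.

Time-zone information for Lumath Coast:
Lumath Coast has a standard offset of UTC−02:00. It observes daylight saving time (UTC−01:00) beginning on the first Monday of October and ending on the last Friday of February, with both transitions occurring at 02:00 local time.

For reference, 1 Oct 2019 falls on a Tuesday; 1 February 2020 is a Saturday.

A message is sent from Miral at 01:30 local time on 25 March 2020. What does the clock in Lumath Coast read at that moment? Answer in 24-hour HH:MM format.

15:30

25 March 2020 is outside the daylight-saving period (12 April – 18 September), so Miral is on standard time, UTC+08:00.
01:30 Miral − 8h = 17:30 UTC (rolling into the previous day, 24 March 2020).
1 October 2019 is a Tuesday, so the first Monday is October 7.
1 February 2020 is a Saturday, so Fridays fall on 7, 14, 21, 28; the last is February 28.
At the standard offset (UTC−02:00), 17:30 UTC − 2h = 15:30 Lumath Coast standard time.
Daylight saving runs 7 October 2019 – 28 February 2020; the standard-time date in Lumath Coast, 24 March 2020, is outside that window, so Lumath Coast is on standard time at UTC−02:00.
17:30 UTC − 2h = 15:30 Lumath Coast.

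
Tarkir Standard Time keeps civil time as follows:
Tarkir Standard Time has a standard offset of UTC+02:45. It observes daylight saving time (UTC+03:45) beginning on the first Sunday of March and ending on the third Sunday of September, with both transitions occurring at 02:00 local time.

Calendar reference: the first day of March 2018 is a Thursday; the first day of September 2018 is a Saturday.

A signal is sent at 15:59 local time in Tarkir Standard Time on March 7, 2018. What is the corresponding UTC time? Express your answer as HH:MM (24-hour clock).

12:14

1 March 2018 is a Thursday, so the first Sunday is March 4.
1 September 2018 is a Saturday, so the first Sunday is September 2 and the third is September 16.
March 7, 2018 falls between 4 March and 16 September, so daylight saving is in effect and Tarkir Standard Time is at UTC+03:45.
15:59 local − 3h45m = 12:14 UTC.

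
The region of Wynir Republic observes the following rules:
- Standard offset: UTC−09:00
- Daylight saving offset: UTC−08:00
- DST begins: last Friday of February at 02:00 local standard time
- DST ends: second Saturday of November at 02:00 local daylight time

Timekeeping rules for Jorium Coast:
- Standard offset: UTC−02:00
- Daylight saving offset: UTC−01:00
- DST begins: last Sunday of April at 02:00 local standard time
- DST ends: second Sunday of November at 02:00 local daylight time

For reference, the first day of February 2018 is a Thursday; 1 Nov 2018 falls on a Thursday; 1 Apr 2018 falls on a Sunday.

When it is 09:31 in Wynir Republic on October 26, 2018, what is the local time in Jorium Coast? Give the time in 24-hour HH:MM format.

16:31

1 February 2018 is a Thursday, so Fridays fall on 2, 9, 16, 23; the last is February 23.
1 November 2018 is a Thursday, so the first Saturday is November 3 and the second is November 10.
October 26, 2018 falls between 23 February and 10 November, so daylight saving is in effect and Wynir Republic is at UTC−08:00.
09:31 Wynir Republic + 8h = 17:31 UTC.
1 April 2018 is a Sunday, so Sundays fall on 1, 8, 15, 22, 29; the last is April 29.
1 November 2018 is a Thursday, so the first Sunday is November 4 and the second is November 11.
At the standard offset (UTC−02:00), 17:31 UTC − 2h = 15:31 Jorium Coast standard time.
The standard-time date in Jorium Coast, October 26, 2018, lies within the daylight-saving period (29 April – 11 November), so Jorium Coast is on daylight time, UTC−01:00.
17:31 UTC − 1h = 16:31 Jorium Coast.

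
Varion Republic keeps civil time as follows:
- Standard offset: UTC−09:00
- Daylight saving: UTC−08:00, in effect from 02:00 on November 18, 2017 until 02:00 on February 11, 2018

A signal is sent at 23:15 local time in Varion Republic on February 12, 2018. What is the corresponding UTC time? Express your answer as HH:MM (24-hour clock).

08:15

February 12, 2018 is outside the daylight-saving period (18 November 2017 – 11 February 2018), so Varion Republic is on standard time, UTC−09:00.
23:15 local + 9h = 08:15 UTC (rolling into the next day, 13 February 2018).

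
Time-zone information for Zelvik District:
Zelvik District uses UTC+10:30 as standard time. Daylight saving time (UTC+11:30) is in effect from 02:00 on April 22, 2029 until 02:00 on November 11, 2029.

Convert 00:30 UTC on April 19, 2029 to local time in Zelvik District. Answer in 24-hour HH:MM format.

11:00

At the standard offset (UTC+10:30), 00:30 UTC + 10h30m = 11:00 Zelvik District standard time.
The standard-time date in Zelvik District, April 19, 2029, does not fall between 22 April and 11 November, so daylight saving is not in effect and Zelvik District is at UTC+10:30.
00:30 UTC + 10h30m = 11:00 local.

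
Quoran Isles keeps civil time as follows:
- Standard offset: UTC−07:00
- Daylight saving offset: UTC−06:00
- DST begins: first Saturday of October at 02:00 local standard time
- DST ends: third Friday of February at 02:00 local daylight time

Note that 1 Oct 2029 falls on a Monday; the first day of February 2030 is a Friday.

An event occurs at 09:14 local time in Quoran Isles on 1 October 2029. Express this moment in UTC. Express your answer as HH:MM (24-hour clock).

16:14

1 October 2029 is a Monday, so the first Saturday is October 6.
1 February 2030 is a Friday, so the first Friday is February 1 and the third is February 15.
1 October 2029 does not fall between 6 October 2029 and 15 February 2030, so daylight saving is not in effect and Quoran Isles is at UTC−07:00.
09:14 local + 7h = 16:14 UTC.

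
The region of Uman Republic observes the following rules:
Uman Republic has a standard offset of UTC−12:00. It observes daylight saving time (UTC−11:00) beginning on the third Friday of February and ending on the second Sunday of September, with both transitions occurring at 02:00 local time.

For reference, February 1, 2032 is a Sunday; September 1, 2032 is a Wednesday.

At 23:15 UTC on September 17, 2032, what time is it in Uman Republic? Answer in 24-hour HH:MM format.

1 February 2032 is a Sunday, so the first Friday is February 6 and the third is February 20.
1 September 2032 is a Wednesday, so the first Sunday is September 5 and the second is September 12.
At the standard offset (UTC−12:00), 23:15 UTC − 12h = 11:15 Uman Republic standard time.
The standard-time date in Uman Republic, September 17, 2032, is outside the daylight-saving period (20 February – 12 September), so Uman Republic is on standard time, UTC−12:00.
23:15 UTC − 12h = 11:15 local.

11:15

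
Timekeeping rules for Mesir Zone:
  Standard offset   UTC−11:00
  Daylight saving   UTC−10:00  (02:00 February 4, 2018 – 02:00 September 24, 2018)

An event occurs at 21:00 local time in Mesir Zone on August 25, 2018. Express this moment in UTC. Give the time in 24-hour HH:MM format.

07:00

August 25, 2018 falls between 4 February and 24 September, so daylight saving is in effect and Mesir Zone is at UTC−10:00.
21:00 local + 10h = 07:00 UTC (rolling into the next day, 26 August 2018).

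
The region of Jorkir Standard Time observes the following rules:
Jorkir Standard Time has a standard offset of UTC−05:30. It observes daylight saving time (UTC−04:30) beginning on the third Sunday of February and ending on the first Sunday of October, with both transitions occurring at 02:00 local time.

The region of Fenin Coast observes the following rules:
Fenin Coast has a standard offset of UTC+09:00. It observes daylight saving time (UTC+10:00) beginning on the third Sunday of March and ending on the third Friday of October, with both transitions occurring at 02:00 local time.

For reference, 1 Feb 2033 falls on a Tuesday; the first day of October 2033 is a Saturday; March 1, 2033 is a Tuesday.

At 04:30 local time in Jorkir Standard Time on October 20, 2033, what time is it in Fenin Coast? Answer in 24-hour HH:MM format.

20:00

1 February 2033 is a Tuesday, so the first Sunday is February 6 and the third is February 20.
1 October 2033 is a Saturday, so the first Sunday is October 2.
October 20, 2033 is outside the daylight-saving period (20 February – 2 October), so Jorkir Standard Time is on standard time, UTC−05:30.
04:30 Jorkir Standard Time + 5h30m = 10:00 UTC.
1 March 2033 is a Tuesday, so the first Sunday is March 6 and the third is March 20.
1 October 2033 is a Saturday, so the first Friday is October 7 and the third is October 21.
At the standard offset (UTC+09:00), 10:00 UTC + 9h = 19:00 Fenin Coast standard time.
Daylight saving runs 20 March – 21 October; the standard-time date in Fenin Coast, October 20, 2033, is inside that window, so Fenin Coast is at UTC+10:00.
10:00 UTC + 10h = 20:00 Fenin Coast.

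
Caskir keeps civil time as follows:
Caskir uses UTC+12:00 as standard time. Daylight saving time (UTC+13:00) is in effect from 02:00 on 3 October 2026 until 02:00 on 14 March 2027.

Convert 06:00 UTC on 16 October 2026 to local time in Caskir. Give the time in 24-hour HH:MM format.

19:00

At the standard offset (UTC+12:00), 06:00 UTC + 12h = 18:00 Caskir standard time.
Daylight saving runs 3 October 2026 – 14 March 2027; the standard-time date in Caskir, 16 October 2026, is inside that window, so Caskir is at UTC+13:00.
06:00 UTC + 13h = 19:00 local.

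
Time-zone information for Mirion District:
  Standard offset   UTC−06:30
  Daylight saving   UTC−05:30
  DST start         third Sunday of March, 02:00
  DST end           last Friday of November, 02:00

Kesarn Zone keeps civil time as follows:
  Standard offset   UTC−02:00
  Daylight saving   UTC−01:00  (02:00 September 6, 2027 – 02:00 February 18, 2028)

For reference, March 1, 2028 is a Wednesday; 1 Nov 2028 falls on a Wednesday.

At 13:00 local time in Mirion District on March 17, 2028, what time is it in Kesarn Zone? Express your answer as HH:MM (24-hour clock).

17:30

1 March 2028 is a Wednesday, so the first Sunday is March 5 and the third is March 19.
1 November 2028 is a Wednesday, so Fridays fall on 3, 10, 17, 24; the last is November 24.
March 17, 2028 is outside the daylight-saving period (19 March – 24 November), so Mirion District is on standard time, UTC−06:30.
13:00 Mirion District + 6h30m = 19:30 UTC.
At the standard offset (UTC−02:00), 19:30 UTC − 2h = 17:30 Kesarn Zone standard time.
The standard-time date in Kesarn Zone, March 17, 2028, does not fall between 6 September 2027 and 18 February 2028, so daylight saving is not in effect and Kesarn Zone is at UTC−02:00.
19:30 UTC − 2h = 17:30 Kesarn Zone.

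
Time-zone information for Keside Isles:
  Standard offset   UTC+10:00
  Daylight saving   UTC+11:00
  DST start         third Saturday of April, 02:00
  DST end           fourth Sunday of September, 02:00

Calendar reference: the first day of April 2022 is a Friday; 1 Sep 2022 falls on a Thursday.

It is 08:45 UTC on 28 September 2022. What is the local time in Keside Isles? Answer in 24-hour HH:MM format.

1 April 2022 is a Friday, so the first Saturday is April 2 and the third is April 16.
1 September 2022 is a Thursday, so the first Sunday is September 4 and the fourth is September 25.
At the standard offset (UTC+10:00), 08:45 UTC + 10h = 18:45 Keside Isles standard time.
The standard-time date in Keside Isles, 28 September 2022, is outside the daylight-saving period (16 April – 25 September), so Keside Isles is on standard time, UTC+10:00.
08:45 UTC + 10h = 18:45 local.

18:45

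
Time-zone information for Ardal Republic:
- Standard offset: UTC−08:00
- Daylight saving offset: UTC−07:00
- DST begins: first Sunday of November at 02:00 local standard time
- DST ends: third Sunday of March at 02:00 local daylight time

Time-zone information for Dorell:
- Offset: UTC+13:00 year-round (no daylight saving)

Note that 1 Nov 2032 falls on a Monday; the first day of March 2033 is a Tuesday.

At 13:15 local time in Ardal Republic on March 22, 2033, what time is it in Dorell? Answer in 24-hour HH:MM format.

1 November 2032 is a Monday, so the first Sunday is November 7.
1 March 2033 is a Tuesday, so the first Sunday is March 6 and the third is March 20.
March 22, 2033 does not fall between 7 November 2032 and 20 March 2033, so daylight saving is not in effect and Ardal Republic is at UTC−08:00.
13:15 Ardal Republic + 8h = 21:15 UTC.
Dorell stays on UTC+13:00 all year.
21:15 UTC + 13h = 10:15 Dorell (rolling into the next day, 23 March 2033).

10:15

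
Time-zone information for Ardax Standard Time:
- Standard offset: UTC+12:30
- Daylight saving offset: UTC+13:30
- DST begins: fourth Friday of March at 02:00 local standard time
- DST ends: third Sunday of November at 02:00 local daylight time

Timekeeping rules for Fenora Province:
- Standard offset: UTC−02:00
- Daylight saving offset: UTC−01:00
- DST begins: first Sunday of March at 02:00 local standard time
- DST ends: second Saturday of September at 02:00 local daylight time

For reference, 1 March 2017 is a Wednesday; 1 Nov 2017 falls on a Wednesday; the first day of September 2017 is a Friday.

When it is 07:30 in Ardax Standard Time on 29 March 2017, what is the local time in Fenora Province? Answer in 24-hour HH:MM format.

1 March 2017 is a Wednesday, so the first Friday is March 3 and the fourth is March 24.
1 November 2017 is a Wednesday, so the first Sunday is November 5 and the third is November 19.
29 March 2017 falls between 24 March and 19 November, so daylight saving is in effect and Ardax Standard Time is at UTC+13:30.
07:30 Ardax Standard Time − 13h30m = 18:00 UTC (rolling into the previous day, 28 March 2017).
1 March 2017 is a Wednesday, so the first Sunday is March 5.
1 September 2017 is a Friday, so the first Saturday is September 2 and the second is September 9.
At the standard offset (UTC−02:00), 18:00 UTC − 2h = 16:00 Fenora Province standard time.
The standard-time date in Fenora Province, 28 March 2017, lies within the daylight-saving period (5 March – 9 September), so Fenora Province is on daylight time, UTC−01:00.
18:00 UTC − 1h = 17:00 Fenora Province.

17:00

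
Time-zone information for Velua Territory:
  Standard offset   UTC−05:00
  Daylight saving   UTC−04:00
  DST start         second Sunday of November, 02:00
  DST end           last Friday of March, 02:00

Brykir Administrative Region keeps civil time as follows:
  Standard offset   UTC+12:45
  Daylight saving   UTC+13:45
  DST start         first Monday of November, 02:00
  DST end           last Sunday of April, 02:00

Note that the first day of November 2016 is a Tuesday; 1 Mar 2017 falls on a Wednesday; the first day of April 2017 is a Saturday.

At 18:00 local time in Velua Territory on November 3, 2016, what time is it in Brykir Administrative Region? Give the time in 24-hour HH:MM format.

1 November 2016 is a Tuesday, so the first Sunday is November 6 and the second is November 13.
1 March 2017 is a Wednesday, so Fridays fall on 3, 10, 17, 24, 31; the last is March 31.
November 3, 2016 is outside the daylight-saving period (13 November 2016 – 31 March 2017), so Velua Territory is on standard time, UTC−05:00.
18:00 Velua Territory + 5h = 23:00 UTC.
1 November 2016 is a Tuesday, so the first Monday is November 7.
1 April 2017 is a Saturday, so Sundays fall on 2, 9, 16, 23, 30; the last is April 30.
At the standard offset (UTC+12:45), 23:00 UTC + 12h45m = 11:45 Brykir Administrative Region standard time (rolling into the next day, 4 November 2016).
Daylight saving runs 7 November 2016 – 30 April 2017; the standard-time date in Brykir Administrative Region, November 4, 2016, is outside that window, so Brykir Administrative Region is on standard time at UTC+12:45.
23:00 UTC + 12h45m = 11:45 Brykir Administrative Region (rolling into the next day, 4 November 2016).

11:45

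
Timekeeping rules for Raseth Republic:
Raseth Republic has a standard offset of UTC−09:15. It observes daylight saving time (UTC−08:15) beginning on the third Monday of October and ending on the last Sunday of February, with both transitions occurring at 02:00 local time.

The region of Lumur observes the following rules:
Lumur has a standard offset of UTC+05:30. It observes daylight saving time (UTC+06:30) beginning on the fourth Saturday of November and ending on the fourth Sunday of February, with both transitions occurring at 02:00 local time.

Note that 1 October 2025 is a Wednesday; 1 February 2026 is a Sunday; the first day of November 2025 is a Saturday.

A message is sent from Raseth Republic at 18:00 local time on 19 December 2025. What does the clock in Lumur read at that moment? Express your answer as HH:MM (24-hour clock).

1 October 2025 is a Wednesday, so the first Monday is October 6 and the third is October 20.
1 February 2026 is a Sunday, so Sundays fall on 1, 8, 15, 22; the last is February 22.
19 December 2025 lies within the daylight-saving period (20 October 2025 – 22 February 2026), so Raseth Republic is on daylight time, UTC−08:15.
18:00 Raseth Republic + 8h15m = 02:15 UTC (rolling into the next day, 20 December 2025).
1 November 2025 is a Saturday, so the first Saturday is November 1 and the fourth is November 22.
1 February 2026 is a Sunday, so the first Sunday is February 1 and the fourth is February 22.
At the standard offset (UTC+05:30), 02:15 UTC + 5h30m = 07:45 Lumur standard time.
The standard-time date in Lumur, 20 December 2025, lies within the daylight-saving period (22 November 2025 – 22 February 2026), so Lumur is on daylight time, UTC+06:30.
02:15 UTC + 6h30m = 08:45 Lumur.

08:45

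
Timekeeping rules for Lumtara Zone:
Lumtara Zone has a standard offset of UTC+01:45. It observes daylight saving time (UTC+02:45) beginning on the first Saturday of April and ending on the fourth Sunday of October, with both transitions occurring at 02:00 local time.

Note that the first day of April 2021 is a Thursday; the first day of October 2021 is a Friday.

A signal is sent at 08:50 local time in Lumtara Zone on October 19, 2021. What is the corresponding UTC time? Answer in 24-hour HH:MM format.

1 April 2021 is a Thursday, so the first Saturday is April 3.
1 October 2021 is a Friday, so the first Sunday is October 3 and the fourth is October 24.
October 19, 2021 falls between 3 April and 24 October, so daylight saving is in effect and Lumtara Zone is at UTC+02:45.
08:50 local − 2h45m = 06:05 UTC.

06:05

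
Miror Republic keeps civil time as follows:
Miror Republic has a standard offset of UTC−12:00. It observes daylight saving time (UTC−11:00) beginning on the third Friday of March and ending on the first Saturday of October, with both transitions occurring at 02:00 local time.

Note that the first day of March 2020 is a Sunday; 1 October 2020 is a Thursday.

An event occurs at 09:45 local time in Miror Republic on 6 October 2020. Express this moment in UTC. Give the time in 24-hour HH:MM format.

21:45

1 March 2020 is a Sunday, so the first Friday is March 6 and the third is March 20.
1 October 2020 is a Thursday, so the first Saturday is October 3.
6 October 2020 is outside the daylight-saving period (20 March – 3 October), so Miror Republic is on standard time, UTC−12:00.
09:45 local + 12h = 21:45 UTC.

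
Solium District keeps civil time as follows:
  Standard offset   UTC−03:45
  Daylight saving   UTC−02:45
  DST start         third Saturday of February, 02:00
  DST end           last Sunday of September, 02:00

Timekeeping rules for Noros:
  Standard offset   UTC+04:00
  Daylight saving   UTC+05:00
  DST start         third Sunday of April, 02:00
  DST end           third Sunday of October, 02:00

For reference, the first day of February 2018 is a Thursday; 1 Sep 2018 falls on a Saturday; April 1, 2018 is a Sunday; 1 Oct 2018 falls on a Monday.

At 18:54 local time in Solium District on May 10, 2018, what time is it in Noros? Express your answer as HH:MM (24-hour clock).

02:39

1 February 2018 is a Thursday, so the first Saturday is February 3 and the third is February 17.
1 September 2018 is a Saturday, so Sundays fall on 2, 9, 16, 23, 30; the last is September 30.
May 10, 2018 falls between 17 February and 30 September, so daylight saving is in effect and Solium District is at UTC−02:45.
18:54 Solium District + 2h45m = 21:39 UTC.
1 April 2018 is a Sunday, so the first Sunday is April 1 and the third is April 15.
1 October 2018 is a Monday, so the first Sunday is October 7 and the third is October 21.
At the standard offset (UTC+04:00), 21:39 UTC + 4h = 01:39 Noros standard time (rolling into the next day, 11 May 2018).
Daylight saving runs 15 April – 21 October; the standard-time date in Noros, May 11, 2018, is inside that window, so Noros is at UTC+05:00.
21:39 UTC + 5h = 02:39 Noros (rolling into the next day, 11 May 2018).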